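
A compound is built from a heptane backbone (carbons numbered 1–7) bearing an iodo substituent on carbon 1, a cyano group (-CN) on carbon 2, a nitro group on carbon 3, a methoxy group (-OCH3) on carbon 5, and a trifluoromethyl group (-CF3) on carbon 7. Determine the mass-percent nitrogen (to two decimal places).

7.11%

Atom tally by fragment:
  ICH2 → C:1 H:2 I:1
  CH(CN) → C:2 H:1 N:1
  CH(NO2) → C:1 H:1 N:1 O:2
  CH2 → C:1 H:2
  CH(OCH3) → C:2 H:4 O:1
  CH2 → C:1 H:2
  CH2CF3 → C:2 H:2 F:3
Element totals:
  C: 10
  H: 14
  F: 3
  I: 1
  N: 2
  O: 3
Molecular formula: C10H14F3IN2O3.
Molar mass = 394.131 g/mol.
Mass from N: 2 × 14.007 = 28.014 g/mol.
%N = 28.014 / 394.131 × 100 = 7.11%.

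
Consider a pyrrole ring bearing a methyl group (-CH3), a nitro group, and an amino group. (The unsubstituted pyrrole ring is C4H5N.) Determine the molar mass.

Atom tally by fragment:
  pyrrole ring core → C:4 H:5 N:1
  (− 3 ring H displaced by substituents)
  + CH3 → C:1 H:3
  + NO2 → N:1 O:2
  + NH2 → N:1 H:2
Element totals:
  C: 5
  H: 7
  N: 3
  O: 2
Molecular formula: C5H7N3O2.
  M = 5(12.011) + 7(1.008) + 3(14.007) + 2(15.999)
    = 60.055 + 7.056 + 42.021 + 31.998 = 141.130

141.13 g/mol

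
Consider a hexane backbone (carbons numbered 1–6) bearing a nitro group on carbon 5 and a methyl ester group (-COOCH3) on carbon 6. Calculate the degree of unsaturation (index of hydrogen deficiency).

2

Atom tally by fragment:
  CH3 → C:1 H:3
  CH2 → C:1 H:2
  CH2 → C:1 H:2
  CH2 → C:1 H:2
  CH(NO2) → C:1 H:1 N:1 O:2
  CH2COOCH3 → C:3 H:5 O:2
Element totals:
  C: 8
  H: 15
  N: 1
  O: 4
Molecular formula: C8H15NO4.
DoU = (2C + 2 + N − H − X) / 2 = (2·8 + 2 + 1 − 15 − 0) / 2 = 2.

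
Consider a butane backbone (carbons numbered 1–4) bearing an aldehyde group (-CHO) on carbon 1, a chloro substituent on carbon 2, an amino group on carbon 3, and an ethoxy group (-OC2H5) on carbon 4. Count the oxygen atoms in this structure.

2

Atom tally by fragment:
  OHCCH2 → C:2 H:3 O:1
  CH(Cl) → C:1 H:1 Cl:1
  CH(NH2) → C:1 H:3 N:1
  CH2OC2H5 → C:3 H:7 O:1
Element totals:
  C: 7
  H: 14
  Cl: 1
  N: 1
  O: 2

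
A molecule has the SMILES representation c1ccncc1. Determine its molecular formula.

C5H5N

Atom tally by fragment:
  pyridine ring core → C:5 H:5 N:1
Element totals:
  C: 5
  H: 5
  N: 1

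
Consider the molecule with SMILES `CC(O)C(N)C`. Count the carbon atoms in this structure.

4

Atom tally by fragment:
  CH3 → C:1 H:3
  CH(OH) → C:1 H:2 O:1
  CH(NH2) → C:1 H:3 N:1
  CH3 → C:1 H:3
Element totals:
  C: 4
  H: 11
  N: 1
  O: 1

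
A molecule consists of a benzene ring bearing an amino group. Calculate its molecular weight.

Atom tally by fragment:
  benzene ring core → C:6 H:6
  (− 1 ring H displaced by substituents)
  + NH2 → N:1 H:2
Element totals:
  C: 6
  H: 7
  N: 1
Molecular formula: C6H7N.
  M = 6(12.011) + 7(1.008) + 14.007
    = 72.066 + 7.056 + 14.007 = 93.129

93.13 g/mol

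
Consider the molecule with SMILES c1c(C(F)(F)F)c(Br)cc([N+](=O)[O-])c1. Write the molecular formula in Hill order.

Atom tally by fragment:
  benzene ring core → C:6 H:6
  (− 3 ring H displaced by substituents)
  + CF3 → C:1 F:3
  + Br → Br:1
  + NO2 → N:1 O:2
Element totals:
  C: 7
  H: 3
  Br: 1
  F: 3
  N: 1
  O: 2

C7H3BrF3NO2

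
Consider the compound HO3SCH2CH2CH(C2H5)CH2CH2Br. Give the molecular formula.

C7H15BrO3S

Atom tally by fragment:
  HO3SCH2 → C:1 H:3 S:1 O:3
  CH2 → C:1 H:2
  CH(C2H5) → C:3 H:6
  CH2 → C:1 H:2
  CH2Br → C:1 H:2 Br:1
Element totals:
  C: 7
  H: 15
  Br: 1
  O: 3
  S: 1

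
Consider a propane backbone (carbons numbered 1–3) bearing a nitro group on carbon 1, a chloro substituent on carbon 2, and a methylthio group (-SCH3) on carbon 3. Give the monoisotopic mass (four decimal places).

168.9964

Atom tally by fragment:
  O2NCH2 → C:1 H:2 N:1 O:2
  CH(Cl) → C:1 H:1 Cl:1
  CH2SCH3 → C:2 H:5 S:1
Element totals:
  C: 4
  H: 8
  Cl: 1
  N: 1
  O: 2
  S: 1
Molecular formula: C4H8ClNO2S.
  M = 4(12.0) + 8(1.007825) + 34.968853 + 14.003074 + 2(15.994915) + 31.972071
    = 48.000000 + 8.062600 + 34.968853 + 14.003074 + 31.989830 + 31.972071 = 168.996428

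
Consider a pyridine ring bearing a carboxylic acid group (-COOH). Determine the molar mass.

Atom tally by fragment:
  pyridine ring core → C:5 H:5 N:1
  (− 1 ring H displaced by substituents)
  + COOH → C:1 H:1 O:2
Element totals:
  C: 6
  H: 5
  N: 1
  O: 2
Molecular formula: C6H5NO2.
  M = 6(12.011) + 5(1.008) + 14.007 + 2(15.999)
    = 72.066 + 5.040 + 14.007 + 31.998 = 123.111

123.11 g/mol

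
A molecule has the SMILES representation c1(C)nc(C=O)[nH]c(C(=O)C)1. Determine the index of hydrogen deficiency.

Atom tally by fragment:
  imidazole ring core → C:3 H:4 N:2
  (− 3 ring H displaced by substituents)
  + CH3 → C:1 H:3
  + CHO → C:1 H:1 O:1
  + COCH3 → C:2 H:3 O:1
Element totals:
  C: 7
  H: 8
  N: 2
  O: 2
Molecular formula: C7H8N2O2.
DoU = (2C + 2 + N − H − X) / 2 = (2·7 + 2 + 2 − 8 − 0) / 2 = 5.

5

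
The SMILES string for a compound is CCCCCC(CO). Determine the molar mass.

Atom tally by fragment:
  CH3 → C:1 H:3
  CH2 → C:1 H:2
  CH2 → C:1 H:2
  CH2 → C:1 H:2
  CH2 → C:1 H:2
  CH2CH2OH → C:2 H:5 O:1
Element totals:
  C: 7
  H: 16
  O: 1
Molecular formula: C7H16O.
  M = 7(12.011) + 16(1.008) + 15.999
    = 84.077 + 16.128 + 15.999 = 116.204

116.20 g/mol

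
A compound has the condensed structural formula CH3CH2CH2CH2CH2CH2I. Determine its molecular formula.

C6H13I

Element totals:
  C: 6
  H: 13
  I: 1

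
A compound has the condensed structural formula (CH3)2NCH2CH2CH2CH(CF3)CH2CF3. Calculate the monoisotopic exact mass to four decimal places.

251.1109

Atom tally by fragment:
  (CH3)2NCH2 → C:3 H:8 N:1
  CH2 → C:1 H:2
  CH2 → C:1 H:2
  CH(CF3) → C:2 H:1 F:3
  CH2CF3 → C:2 H:2 F:3
Element totals:
  C: 9
  H: 15
  F: 6
  N: 1
Molecular formula: C9H15F6N.
  M = 9(12.0) + 15(1.007825) + 6(18.998403) + 14.003074
    = 108.000000 + 15.117375 + 113.990418 + 14.003074 = 251.110867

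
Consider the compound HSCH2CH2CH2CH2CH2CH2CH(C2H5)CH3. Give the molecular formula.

Atom tally by fragment:
  HSCH2 → C:1 H:3 S:1
  CH2 → C:1 H:2
  CH2 → C:1 H:2
  CH2 → C:1 H:2
  CH2 → C:1 H:2
  CH2 → C:1 H:2
  CH(C2H5) → C:3 H:6
  CH3 → C:1 H:3
Element totals:
  C: 10
  H: 22
  S: 1

C10H22S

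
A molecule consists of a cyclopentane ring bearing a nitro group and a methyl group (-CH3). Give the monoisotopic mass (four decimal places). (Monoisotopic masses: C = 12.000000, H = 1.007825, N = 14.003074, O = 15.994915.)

129.0790

Atom tally by fragment:
  cyclopentane ring core → C:5 H:10
  (− 2 ring H displaced by substituents)
  + NO2 → N:1 O:2
  + CH3 → C:1 H:3
Element totals:
  C: 6
  H: 11
  N: 1
  O: 2
Molecular formula: C6H11NO2.
  M = 6(12.0) + 11(1.007825) + 14.003074 + 2(15.994915)
    = 72.000000 + 11.086075 + 14.003074 + 31.989830 = 129.078979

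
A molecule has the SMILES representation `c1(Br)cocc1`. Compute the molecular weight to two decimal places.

Atom tally by fragment:
  furan ring core → C:4 H:4 O:1
  (− 1 ring H displaced by substituents)
  + Br → Br:1
Element totals:
  C: 4
  H: 3
  Br: 1
  O: 1
Molecular formula: C4H3BrO.
  M = 4(12.011) + 3(1.008) + 79.904 + 15.999
    = 48.044 + 3.024 + 79.904 + 15.999 = 146.971

146.97 g/mol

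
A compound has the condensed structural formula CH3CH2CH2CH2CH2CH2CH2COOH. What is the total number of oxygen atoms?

Atom tally by fragment:
  CH3 → C:1 H:3
  CH2 → C:1 H:2
  CH2 → C:1 H:2
  CH2 → C:1 H:2
  CH2 → C:1 H:2
  CH2 → C:1 H:2
  CH2COOH → C:2 H:3 O:2
Element totals:
  C: 8
  H: 16
  O: 2

2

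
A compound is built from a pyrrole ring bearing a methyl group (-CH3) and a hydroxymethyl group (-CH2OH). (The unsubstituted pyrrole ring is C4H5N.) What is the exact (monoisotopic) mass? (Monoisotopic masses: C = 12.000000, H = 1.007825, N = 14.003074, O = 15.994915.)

111.0684

Atom tally by fragment:
  pyrrole ring core → C:4 H:5 N:1
  (− 2 ring H displaced by substituents)
  + CH3 → C:1 H:3
  + CH2OH → C:1 H:3 O:1
Element totals:
  C: 6
  H: 9
  N: 1
  O: 1
Molecular formula: C6H9NO.
  M = 6(12.0) + 9(1.007825) + 14.003074 + 15.994915
    = 72.000000 + 9.070425 + 14.003074 + 15.994915 = 111.068414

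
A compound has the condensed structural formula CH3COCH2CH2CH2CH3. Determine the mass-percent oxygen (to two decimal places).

Element totals:
  C: 6
  H: 12
  O: 1
Molecular formula: C6H12O.
Molar mass = 100.161 g/mol.
Mass from O: 1 × 15.999 = 15.999 g/mol.
%O = 15.999 / 100.161 × 100 = 15.97%.

15.97%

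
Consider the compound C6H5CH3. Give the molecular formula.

C7H8

Element totals:
  C: 7
  H: 8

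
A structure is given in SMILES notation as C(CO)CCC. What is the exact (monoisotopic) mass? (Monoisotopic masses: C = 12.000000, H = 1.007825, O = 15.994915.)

Atom tally by fragment:
  HOCH2CH2 → C:2 H:5 O:1
  CH2 → C:1 H:2
  CH2 → C:1 H:2
  CH3 → C:1 H:3
Element totals:
  C: 5
  H: 12
  O: 1
Molecular formula: C5H12O.
  M = 5(12.0) + 12(1.007825) + 15.994915
    = 60.000000 + 12.093900 + 15.994915 = 88.088815

88.0888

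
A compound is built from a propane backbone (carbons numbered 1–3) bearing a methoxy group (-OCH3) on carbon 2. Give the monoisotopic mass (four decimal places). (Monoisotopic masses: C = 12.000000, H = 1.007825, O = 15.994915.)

Atom tally by fragment:
  CH3 → C:1 H:3
  CH(OCH3) → C:2 H:4 O:1
  CH3 → C:1 H:3
Element totals:
  C: 4
  H: 10
  O: 1
Molecular formula: C4H10O.
  M = 4(12.0) + 10(1.007825) + 15.994915
    = 48.000000 + 10.078250 + 15.994915 = 74.073165

74.0732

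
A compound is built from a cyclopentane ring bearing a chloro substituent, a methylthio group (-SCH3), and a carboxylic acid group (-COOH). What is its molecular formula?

Atom tally by fragment:
  cyclopentane ring core → C:5 H:10
  (− 3 ring H displaced by substituents)
  + Cl → Cl:1
  + SCH3 → C:1 H:3 S:1
  + COOH → C:1 H:1 O:2
Element totals:
  C: 7
  H: 11
  Cl: 1
  O: 2
  S: 1

C7H11ClO2S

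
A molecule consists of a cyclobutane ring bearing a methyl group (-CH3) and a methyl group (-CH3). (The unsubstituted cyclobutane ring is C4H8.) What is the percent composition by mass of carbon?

Atom tally by fragment:
  cyclobutane ring core → C:4 H:8
  (− 2 ring H displaced by substituents)
  + CH3 → C:1 H:3
  + CH3 → C:1 H:3
Element totals:
  C: 6
  H: 12
Molecular formula: C6H12.
Molar mass = 84.162 g/mol.
Mass from C: 6 × 12.011 = 72.066 g/mol.
%C = 72.066 / 84.162 × 100 = 85.63%.

85.63%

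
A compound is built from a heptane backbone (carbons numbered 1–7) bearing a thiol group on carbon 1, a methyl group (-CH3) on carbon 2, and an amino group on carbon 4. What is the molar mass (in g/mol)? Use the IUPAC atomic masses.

Atom tally by fragment:
  HSCH2 → C:1 H:3 S:1
  CH(CH3) → C:2 H:4
  CH2 → C:1 H:2
  CH(NH2) → C:1 H:3 N:1
  CH2 → C:1 H:2
  CH2 → C:1 H:2
  CH3 → C:1 H:3
Element totals:
  C: 8
  H: 19
  N: 1
  S: 1
Molecular formula: C8H19NS.
  M = 8(12.011) + 19(1.008) + 14.007 + 32.06
    = 96.088 + 19.152 + 14.007 + 32.060 = 161.307

161.31 g/mol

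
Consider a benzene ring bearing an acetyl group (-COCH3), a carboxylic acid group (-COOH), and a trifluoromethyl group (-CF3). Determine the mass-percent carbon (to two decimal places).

51.74%

Atom tally by fragment:
  benzene ring core → C:6 H:6
  (− 3 ring H displaced by substituents)
  + COCH3 → C:2 H:3 O:1
  + COOH → C:1 H:1 O:2
  + CF3 → C:1 F:3
Element totals:
  C: 10
  H: 7
  F: 3
  O: 3
Molecular formula: C10H7F3O3.
Molar mass = 232.157 g/mol.
Mass from C: 10 × 12.011 = 120.110 g/mol.
%C = 120.110 / 232.157 × 100 = 51.74%.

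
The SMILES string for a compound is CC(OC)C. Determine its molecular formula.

C4H10O

Atom tally by fragment:
  CH3 → C:1 H:3
  CH(OCH3) → C:2 H:4 O:1
  CH3 → C:1 H:3
Element totals:
  C: 4
  H: 10
  O: 1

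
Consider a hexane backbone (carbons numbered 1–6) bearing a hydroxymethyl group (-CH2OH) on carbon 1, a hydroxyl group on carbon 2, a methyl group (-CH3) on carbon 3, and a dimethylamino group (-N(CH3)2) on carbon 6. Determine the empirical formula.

C10H23NO2

Atom tally by fragment:
  HOCH2CH2 → C:2 H:5 O:1
  CH(OH) → C:1 H:2 O:1
  CH(CH3) → C:2 H:4
  CH2 → C:1 H:2
  CH2 → C:1 H:2
  CH2N(CH3)2 → C:3 H:8 N:1
Element totals:
  C: 10
  H: 23
  N: 1
  O: 2
Molecular formula: C10H23NO2.
gcd of subscripts (10, 23, 1, 2) = 1, so the empirical formula equals the molecular formula.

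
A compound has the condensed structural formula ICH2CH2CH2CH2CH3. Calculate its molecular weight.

198.05 g/mol

Element totals:
  C: 5
  H: 11
  I: 1
Molecular formula: C5H11I.
  M = 5(12.011) + 11(1.008) + 126.904
    = 60.055 + 11.088 + 126.904 = 198.047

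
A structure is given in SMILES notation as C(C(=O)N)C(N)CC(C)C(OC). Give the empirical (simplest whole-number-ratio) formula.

Atom tally by fragment:
  H2NOCCH2 → C:2 H:4 O:1 N:1
  CH(NH2) → C:1 H:3 N:1
  CH2 → C:1 H:2
  CH(CH3) → C:2 H:4
  CH2OCH3 → C:2 H:5 O:1
Element totals:
  C: 8
  H: 18
  N: 2
  O: 2
Molecular formula: C8H18N2O2.
gcd of subscripts = 2; dividing each by 2:
  C: 8/2 = 4
  H: 18/2 = 9
  N: 2/2 = 1
  O: 2/2 = 1

C4H9NO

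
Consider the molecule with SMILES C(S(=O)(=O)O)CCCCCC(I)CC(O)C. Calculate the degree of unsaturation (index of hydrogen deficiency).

0

Atom tally by fragment:
  HO3SCH2 → C:1 H:3 S:1 O:3
  CH2 → C:1 H:2
  CH2 → C:1 H:2
  CH2 → C:1 H:2
  CH2 → C:1 H:2
  CH2 → C:1 H:2
  CH(I) → C:1 H:1 I:1
  CH2 → C:1 H:2
  CH(OH) → C:1 H:2 O:1
  CH3 → C:1 H:3
Element totals:
  C: 10
  H: 21
  I: 1
  O: 4
  S: 1
Molecular formula: C10H21IO4S.
DoU = (2C + 2 + N − H − X) / 2 = (2·10 + 2 + 0 − 21 − 1) / 2 = 0.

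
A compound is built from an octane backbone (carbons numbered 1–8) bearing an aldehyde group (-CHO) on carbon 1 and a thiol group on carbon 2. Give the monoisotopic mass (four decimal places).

174.1078

Atom tally by fragment:
  OHCCH2 → C:2 H:3 O:1
  CH(SH) → C:1 H:2 S:1
  CH2 → C:1 H:2
  CH2 → C:1 H:2
  CH2 → C:1 H:2
  CH2 → C:1 H:2
  CH2 → C:1 H:2
  CH3 → C:1 H:3
Element totals:
  C: 9
  H: 18
  O: 1
  S: 1
Molecular formula: C9H18OS.
  M = 9(12.0) + 18(1.007825) + 15.994915 + 31.972071
    = 108.000000 + 18.140850 + 15.994915 + 31.972071 = 174.107836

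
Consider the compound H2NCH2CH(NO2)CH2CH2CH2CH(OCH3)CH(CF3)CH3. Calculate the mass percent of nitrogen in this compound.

10.29%

Atom tally by fragment:
  H2NCH2 → C:1 H:4 N:1
  CH(NO2) → C:1 H:1 N:1 O:2
  CH2 → C:1 H:2
  CH2 → C:1 H:2
  CH2 → C:1 H:2
  CH(OCH3) → C:2 H:4 O:1
  CH(CF3) → C:2 H:1 F:3
  CH3 → C:1 H:3
Element totals:
  C: 10
  H: 19
  F: 3
  N: 2
  O: 3
Molecular formula: C10H19F3N2O3.
Molar mass = 272.267 g/mol.
Mass from N: 2 × 14.007 = 28.014 g/mol.
%N = 28.014 / 272.267 × 100 = 10.29%.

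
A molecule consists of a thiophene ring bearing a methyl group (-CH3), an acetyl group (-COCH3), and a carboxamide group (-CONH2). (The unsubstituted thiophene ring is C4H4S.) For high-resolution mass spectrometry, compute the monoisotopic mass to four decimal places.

Atom tally by fragment:
  thiophene ring core → C:4 H:4 S:1
  (− 3 ring H displaced by substituents)
  + CH3 → C:1 H:3
  + COCH3 → C:2 H:3 O:1
  + CONH2 → C:1 H:2 O:1 N:1
Element totals:
  C: 8
  H: 9
  N: 1
  O: 2
  S: 1
Molecular formula: C8H9NO2S.
  M = 8(12.0) + 9(1.007825) + 14.003074 + 2(15.994915) + 31.972071
    = 96.000000 + 9.070425 + 14.003074 + 31.989830 + 31.972071 = 183.035400

183.0354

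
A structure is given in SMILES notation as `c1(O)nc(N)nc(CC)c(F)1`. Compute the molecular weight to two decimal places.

Atom tally by fragment:
  pyrimidine ring core → C:4 H:4 N:2
  (− 4 ring H displaced by substituents)
  + OH → O:1 H:1
  + NH2 → N:1 H:2
  + C2H5 → C:2 H:5
  + F → F:1
Element totals:
  C: 6
  H: 8
  F: 1
  N: 3
  O: 1
Molecular formula: C6H8FN3O.
  M = 6(12.011) + 8(1.008) + 18.998 + 3(14.007) + 15.999
    = 72.066 + 8.064 + 18.998 + 42.021 + 15.999 = 157.148

157.15 g/mol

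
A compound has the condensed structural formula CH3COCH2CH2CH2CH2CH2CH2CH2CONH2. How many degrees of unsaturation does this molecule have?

Atom tally by fragment:
  CH3COCH2 → C:3 H:5 O:1
  CH2 → C:1 H:2
  CH2 → C:1 H:2
  CH2 → C:1 H:2
  CH2 → C:1 H:2
  CH2 → C:1 H:2
  CH2CONH2 → C:2 H:4 O:1 N:1
Element totals:
  C: 10
  H: 19
  N: 1
  O: 2
Molecular formula: C10H19NO2.
DoU = (2C + 2 + N − H − X) / 2 = (2·10 + 2 + 1 − 19 − 0) / 2 = 2.

2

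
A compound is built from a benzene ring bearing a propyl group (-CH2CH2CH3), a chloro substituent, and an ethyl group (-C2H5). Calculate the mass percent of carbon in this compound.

Atom tally by fragment:
  benzene ring core → C:6 H:6
  (− 3 ring H displaced by substituents)
  + CH2CH2CH3 → C:3 H:7
  + Cl → Cl:1
  + C2H5 → C:2 H:5
Element totals:
  C: 11
  H: 15
  Cl: 1
Molecular formula: C11H15Cl.
Molar mass = 182.691 g/mol.
Mass from C: 11 × 12.011 = 132.121 g/mol.
%C = 132.121 / 182.691 × 100 = 72.32%.

72.32%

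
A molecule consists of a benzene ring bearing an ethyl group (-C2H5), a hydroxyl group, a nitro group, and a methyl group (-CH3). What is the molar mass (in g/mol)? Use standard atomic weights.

Atom tally by fragment:
  benzene ring core → C:6 H:6
  (− 4 ring H displaced by substituents)
  + C2H5 → C:2 H:5
  + OH → O:1 H:1
  + NO2 → N:1 O:2
  + CH3 → C:1 H:3
Element totals:
  C: 9
  H: 11
  N: 1
  O: 3
Molecular formula: C9H11NO3.
  M = 9(12.011) + 11(1.008) + 14.007 + 3(15.999)
    = 108.099 + 11.088 + 14.007 + 47.997 = 181.191

181.19 g/mol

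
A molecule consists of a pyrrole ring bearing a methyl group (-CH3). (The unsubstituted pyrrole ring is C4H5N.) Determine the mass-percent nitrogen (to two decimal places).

17.27%

Atom tally by fragment:
  pyrrole ring core → C:4 H:5 N:1
  (− 1 ring H displaced by substituents)
  + CH3 → C:1 H:3
Element totals:
  C: 5
  H: 7
  N: 1
Molecular formula: C5H7N.
Molar mass = 81.118 g/mol.
Mass from N: 1 × 14.007 = 14.007 g/mol.
%N = 14.007 / 81.118 × 100 = 17.27%.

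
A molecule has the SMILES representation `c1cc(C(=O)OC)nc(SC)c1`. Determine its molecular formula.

Atom tally by fragment:
  pyridine ring core → C:5 H:5 N:1
  (− 2 ring H displaced by substituents)
  + COOCH3 → C:2 H:3 O:2
  + SCH3 → C:1 H:3 S:1
Element totals:
  C: 8
  H: 9
  N: 1
  O: 2
  S: 1

C8H9NO2S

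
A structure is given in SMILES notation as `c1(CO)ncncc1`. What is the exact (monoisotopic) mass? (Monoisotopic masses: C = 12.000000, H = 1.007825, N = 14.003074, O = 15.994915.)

110.0480

Atom tally by fragment:
  pyrimidine ring core → C:4 H:4 N:2
  (− 1 ring H displaced by substituents)
  + CH2OH → C:1 H:3 O:1
Element totals:
  C: 5
  H: 6
  N: 2
  O: 1
Molecular formula: C5H6N2O.
  M = 5(12.0) + 6(1.007825) + 2(14.003074) + 15.994915
    = 60.000000 + 6.046950 + 28.006148 + 15.994915 = 110.048013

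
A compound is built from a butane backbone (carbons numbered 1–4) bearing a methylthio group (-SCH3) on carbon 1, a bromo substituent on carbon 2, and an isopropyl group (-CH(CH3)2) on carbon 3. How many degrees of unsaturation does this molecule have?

0

Atom tally by fragment:
  CH3SCH2 → C:2 H:5 S:1
  CH(Br) → C:1 H:1 Br:1
  CH(CH(CH3)2) → C:4 H:8
  CH3 → C:1 H:3
Element totals:
  C: 8
  H: 17
  Br: 1
  S: 1
Molecular formula: C8H17BrS.
DoU = (2C + 2 + N − H − X) / 2 = (2·8 + 2 + 0 − 17 − 1) / 2 = 0.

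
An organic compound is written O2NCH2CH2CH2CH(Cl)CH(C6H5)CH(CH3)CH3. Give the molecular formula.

C14H20ClNO2

Atom tally by fragment:
  O2NCH2 → C:1 H:2 N:1 O:2
  CH2 → C:1 H:2
  CH2 → C:1 H:2
  CH(Cl) → C:1 H:1 Cl:1
  CH(C6H5) → C:7 H:6
  CH(CH3) → C:2 H:4
  CH3 → C:1 H:3
Element totals:
  C: 14
  H: 20
  Cl: 1
  N: 1
  O: 2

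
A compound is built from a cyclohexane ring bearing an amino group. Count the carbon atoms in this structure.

6

Atom tally by fragment:
  cyclohexane ring core → C:6 H:12
  (− 1 ring H displaced by substituents)
  + NH2 → N:1 H:2
Element totals:
  C: 6
  H: 13
  N: 1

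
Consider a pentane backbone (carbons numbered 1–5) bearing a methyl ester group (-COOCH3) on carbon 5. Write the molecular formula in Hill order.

Atom tally by fragment:
  CH3 → C:1 H:3
  CH2 → C:1 H:2
  CH2 → C:1 H:2
  CH2 → C:1 H:2
  CH2COOCH3 → C:3 H:5 O:2
Element totals:
  C: 7
  H: 14
  O: 2

C7H14O2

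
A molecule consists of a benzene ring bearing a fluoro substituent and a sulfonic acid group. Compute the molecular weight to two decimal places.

176.16 g/mol

Atom tally by fragment:
  benzene ring core → C:6 H:6
  (− 2 ring H displaced by substituents)
  + F → F:1
  + SO3H → S:1 O:3 H:1
Element totals:
  C: 6
  H: 5
  F: 1
  O: 3
  S: 1
Molecular formula: C6H5FO3S.
  M = 6(12.011) + 5(1.008) + 18.998 + 3(15.999) + 32.06
    = 72.066 + 5.040 + 18.998 + 47.997 + 32.060 = 176.161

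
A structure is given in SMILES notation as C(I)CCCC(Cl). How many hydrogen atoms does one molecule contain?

10

Atom tally by fragment:
  ICH2 → C:1 H:2 I:1
  CH2 → C:1 H:2
  CH2 → C:1 H:2
  CH2 → C:1 H:2
  CH2Cl → C:1 H:2 Cl:1
Element totals:
  C: 5
  H: 10
  Cl: 1
  I: 1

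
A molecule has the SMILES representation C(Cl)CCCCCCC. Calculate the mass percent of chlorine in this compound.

Atom tally by fragment:
  ClCH2 → C:1 H:2 Cl:1
  CH2 → C:1 H:2
  CH2 → C:1 H:2
  CH2 → C:1 H:2
  CH2 → C:1 H:2
  CH2 → C:1 H:2
  CH2 → C:1 H:2
  CH3 → C:1 H:3
Element totals:
  C: 8
  H: 17
  Cl: 1
Molecular formula: C8H17Cl.
Molar mass = 148.674 g/mol.
Mass from Cl: 1 × 35.45 = 35.450 g/mol.
%Cl = 35.450 / 148.674 × 100 = 23.84%.

23.84%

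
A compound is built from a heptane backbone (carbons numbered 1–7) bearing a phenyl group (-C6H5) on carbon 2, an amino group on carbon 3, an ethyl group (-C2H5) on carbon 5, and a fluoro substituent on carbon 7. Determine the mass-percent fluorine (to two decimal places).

8.00%

Atom tally by fragment:
  CH3 → C:1 H:3
  CH(C6H5) → C:7 H:6
  CH(NH2) → C:1 H:3 N:1
  CH2 → C:1 H:2
  CH(C2H5) → C:3 H:6
  CH2 → C:1 H:2
  CH2F → C:1 H:2 F:1
Element totals:
  C: 15
  H: 24
  F: 1
  N: 1
Molecular formula: C15H24FN.
Molar mass = 237.362 g/mol.
Mass from F: 1 × 18.998 = 18.998 g/mol.
%F = 18.998 / 237.362 × 100 = 8.00%.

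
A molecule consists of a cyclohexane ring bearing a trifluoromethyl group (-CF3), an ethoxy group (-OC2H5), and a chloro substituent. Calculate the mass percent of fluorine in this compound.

24.71%

Atom tally by fragment:
  cyclohexane ring core → C:6 H:12
  (− 3 ring H displaced by substituents)
  + CF3 → C:1 F:3
  + OC2H5 → C:2 H:5 O:1
  + Cl → Cl:1
Element totals:
  C: 9
  H: 14
  Cl: 1
  F: 3
  O: 1
Molecular formula: C9H14ClF3O.
Molar mass = 230.654 g/mol.
Mass from F: 3 × 18.998 = 56.994 g/mol.
%F = 56.994 / 230.654 × 100 = 24.71%.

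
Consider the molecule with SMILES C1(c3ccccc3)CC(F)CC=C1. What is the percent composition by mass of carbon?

Atom tally by fragment:
  cyclohexene ring core → C:6 H:10
  (− 2 ring H displaced by substituents)
  + C6H5 → C:6 H:5
  + F → F:1
Element totals:
  C: 12
  H: 13
  F: 1
Molecular formula: C12H13F.
Molar mass = 176.234 g/mol.
Mass from C: 12 × 12.011 = 144.132 g/mol.
%C = 144.132 / 176.234 × 100 = 81.78%.

81.78%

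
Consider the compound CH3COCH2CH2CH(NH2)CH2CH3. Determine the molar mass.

129.20 g/mol

Atom tally by fragment:
  CH3COCH2 → C:3 H:5 O:1
  CH2 → C:1 H:2
  CH(NH2) → C:1 H:3 N:1
  CH2 → C:1 H:2
  CH3 → C:1 H:3
Element totals:
  C: 7
  H: 15
  N: 1
  O: 1
Molecular formula: C7H15NO.
  M = 7(12.011) + 15(1.008) + 14.007 + 15.999
    = 84.077 + 15.120 + 14.007 + 15.999 = 129.203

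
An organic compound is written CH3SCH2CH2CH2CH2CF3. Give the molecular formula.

Element totals:
  C: 6
  H: 11
  F: 3
  S: 1

C6H11F3S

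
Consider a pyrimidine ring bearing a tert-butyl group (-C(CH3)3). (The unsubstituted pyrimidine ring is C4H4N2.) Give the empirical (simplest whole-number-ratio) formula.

Atom tally by fragment:
  pyrimidine ring core → C:4 H:4 N:2
  (− 1 ring H displaced by substituents)
  + C(CH3)3 → C:4 H:9
Element totals:
  C: 8
  H: 12
  N: 2
Molecular formula: C8H12N2.
gcd of subscripts = 2; dividing each by 2:
  C: 8/2 = 4
  H: 12/2 = 6
  N: 2/2 = 1

C4H6N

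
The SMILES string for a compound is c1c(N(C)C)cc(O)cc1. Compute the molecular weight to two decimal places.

Atom tally by fragment:
  benzene ring core → C:6 H:6
  (− 2 ring H displaced by substituents)
  + N(CH3)2 → N:1 C:2 H:6
  + OH → O:1 H:1
Element totals:
  C: 8
  H: 11
  N: 1
  O: 1
Molecular formula: C8H11NO.
  M = 8(12.011) + 11(1.008) + 14.007 + 15.999
    = 96.088 + 11.088 + 14.007 + 15.999 = 137.182

137.18 g/mol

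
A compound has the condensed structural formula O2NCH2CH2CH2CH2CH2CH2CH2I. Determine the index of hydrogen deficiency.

Atom tally by fragment:
  O2NCH2 → C:1 H:2 N:1 O:2
  CH2 → C:1 H:2
  CH2 → C:1 H:2
  CH2 → C:1 H:2
  CH2 → C:1 H:2
  CH2 → C:1 H:2
  CH2I → C:1 H:2 I:1
Element totals:
  C: 7
  H: 14
  I: 1
  N: 1
  O: 2
Molecular formula: C7H14INO2.
DoU = (2C + 2 + N − H − X) / 2 = (2·7 + 2 + 1 − 14 − 1) / 2 = 1.

1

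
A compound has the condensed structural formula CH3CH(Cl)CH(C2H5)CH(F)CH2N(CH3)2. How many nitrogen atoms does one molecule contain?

1

Atom tally by fragment:
  CH3 → C:1 H:3
  CH(Cl) → C:1 H:1 Cl:1
  CH(C2H5) → C:3 H:6
  CH(F) → C:1 H:1 F:1
  CH2N(CH3)2 → C:3 H:8 N:1
Element totals:
  C: 9
  H: 19
  Cl: 1
  F: 1
  N: 1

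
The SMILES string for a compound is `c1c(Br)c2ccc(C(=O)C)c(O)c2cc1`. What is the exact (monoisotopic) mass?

263.9786

Atom tally by fragment:
  naphthalene ring system core → C:10 H:8
  (− 3 ring H displaced by substituents)
  + Br → Br:1
  + COCH3 → C:2 H:3 O:1
  + OH → O:1 H:1
Element totals:
  C: 12
  H: 9
  Br: 1
  O: 2
Molecular formula: C12H9BrO2.
  M = 12(12.0) + 9(1.007825) + 78.918338 + 2(15.994915)
    = 144.000000 + 9.070425 + 78.918338 + 31.989830 = 263.978593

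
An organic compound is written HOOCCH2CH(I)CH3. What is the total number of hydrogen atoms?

Element totals:
  C: 4
  H: 7
  I: 1
  O: 2

7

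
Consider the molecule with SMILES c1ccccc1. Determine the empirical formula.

Atom tally by fragment:
  benzene ring core → C:6 H:6
Element totals:
  C: 6
  H: 6
Molecular formula: C6H6.
gcd of subscripts = 6; dividing each by 6:
  C: 6/6 = 1
  H: 6/6 = 1

CH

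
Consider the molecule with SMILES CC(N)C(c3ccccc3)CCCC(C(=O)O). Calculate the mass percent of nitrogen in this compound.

5.95%

Atom tally by fragment:
  CH3 → C:1 H:3
  CH(NH2) → C:1 H:3 N:1
  CH(C6H5) → C:7 H:6
  CH2 → C:1 H:2
  CH2 → C:1 H:2
  CH2 → C:1 H:2
  CH2COOH → C:2 H:3 O:2
Element totals:
  C: 14
  H: 21
  N: 1
  O: 2
Molecular formula: C14H21NO2.
Molar mass = 235.327 g/mol.
Mass from N: 1 × 14.007 = 14.007 g/mol.
%N = 14.007 / 235.327 × 100 = 5.95%.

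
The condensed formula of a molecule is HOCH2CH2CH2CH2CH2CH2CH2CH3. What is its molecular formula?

C8H18O

Element totals:
  C: 8
  H: 18
  O: 1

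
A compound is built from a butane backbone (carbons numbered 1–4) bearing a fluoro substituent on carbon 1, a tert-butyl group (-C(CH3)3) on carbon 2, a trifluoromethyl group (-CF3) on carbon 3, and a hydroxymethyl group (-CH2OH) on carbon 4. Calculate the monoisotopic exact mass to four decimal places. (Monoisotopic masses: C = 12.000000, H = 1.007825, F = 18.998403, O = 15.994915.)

Atom tally by fragment:
  FCH2 → C:1 H:2 F:1
  CH(C(CH3)3) → C:5 H:10
  CH(CF3) → C:2 H:1 F:3
  CH2CH2OH → C:2 H:5 O:1
Element totals:
  C: 10
  H: 18
  F: 4
  O: 1
Molecular formula: C10H18F4O.
  M = 10(12.0) + 18(1.007825) + 4(18.998403) + 15.994915
    = 120.000000 + 18.140850 + 75.993612 + 15.994915 = 230.129377

230.1294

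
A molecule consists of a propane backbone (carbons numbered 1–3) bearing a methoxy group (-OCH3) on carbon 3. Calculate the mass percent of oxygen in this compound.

21.58%

Atom tally by fragment:
  CH3 → C:1 H:3
  CH2 → C:1 H:2
  CH2OCH3 → C:2 H:5 O:1
Element totals:
  C: 4
  H: 10
  O: 1
Molecular formula: C4H10O.
Molar mass = 74.123 g/mol.
Mass from O: 1 × 15.999 = 15.999 g/mol.
%O = 15.999 / 74.123 × 100 = 21.58%.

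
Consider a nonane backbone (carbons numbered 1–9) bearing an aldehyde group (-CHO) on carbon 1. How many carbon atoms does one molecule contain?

10

Atom tally by fragment:
  OHCCH2 → C:2 H:3 O:1
  CH2 → C:1 H:2
  CH2 → C:1 H:2
  CH2 → C:1 H:2
  CH2 → C:1 H:2
  CH2 → C:1 H:2
  CH2 → C:1 H:2
  CH2 → C:1 H:2
  CH3 → C:1 H:3
Element totals:
  C: 10
  H: 20
  O: 1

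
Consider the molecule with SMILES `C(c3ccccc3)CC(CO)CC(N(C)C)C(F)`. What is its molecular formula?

C15H24FNO

Atom tally by fragment:
  C6H5CH2 → C:7 H:7
  CH2 → C:1 H:2
  CH(CH2OH) → C:2 H:4 O:1
  CH2 → C:1 H:2
  CH(N(CH3)2) → C:3 H:7 N:1
  CH2F → C:1 H:2 F:1
Element totals:
  C: 15
  H: 24
  F: 1
  N: 1
  O: 1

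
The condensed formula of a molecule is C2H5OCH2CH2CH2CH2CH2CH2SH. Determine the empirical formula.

Atom tally by fragment:
  C2H5OCH2 → C:3 H:7 O:1
  CH2 → C:1 H:2
  CH2 → C:1 H:2
  CH2 → C:1 H:2
  CH2 → C:1 H:2
  CH2SH → C:1 H:3 S:1
Element totals:
  C: 8
  H: 18
  O: 1
  S: 1
Molecular formula: C8H18OS.
gcd of subscripts (8, 18, 1, 1) = 1, so the empirical formula equals the molecular formula.

C8H18OS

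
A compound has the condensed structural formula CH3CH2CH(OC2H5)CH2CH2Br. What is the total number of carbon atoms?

7

Element totals:
  C: 7
  H: 15
  Br: 1
  O: 1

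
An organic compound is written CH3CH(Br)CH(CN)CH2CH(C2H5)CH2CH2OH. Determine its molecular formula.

C10H18BrNO

Atom tally by fragment:
  CH3 → C:1 H:3
  CH(Br) → C:1 H:1 Br:1
  CH(CN) → C:2 H:1 N:1
  CH2 → C:1 H:2
  CH(C2H5) → C:3 H:6
  CH2CH2OH → C:2 H:5 O:1
Element totals:
  C: 10
  H: 18
  Br: 1
  N: 1
  O: 1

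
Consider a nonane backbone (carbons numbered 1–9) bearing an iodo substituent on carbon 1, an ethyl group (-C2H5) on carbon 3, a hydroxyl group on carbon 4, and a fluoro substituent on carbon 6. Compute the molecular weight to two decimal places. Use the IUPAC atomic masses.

316.20 g/mol

Atom tally by fragment:
  ICH2 → C:1 H:2 I:1
  CH2 → C:1 H:2
  CH(C2H5) → C:3 H:6
  CH(OH) → C:1 H:2 O:1
  CH2 → C:1 H:2
  CH(F) → C:1 H:1 F:1
  CH2 → C:1 H:2
  CH2 → C:1 H:2
  CH3 → C:1 H:3
Element totals:
  C: 11
  H: 22
  F: 1
  I: 1
  O: 1
Molecular formula: C11H22FIO.
  M = 11(12.011) + 22(1.008) + 18.998 + 126.904 + 15.999
    = 132.121 + 22.176 + 18.998 + 126.904 + 15.999 = 316.198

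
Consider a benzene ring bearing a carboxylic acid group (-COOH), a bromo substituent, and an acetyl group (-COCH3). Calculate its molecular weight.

Atom tally by fragment:
  benzene ring core → C:6 H:6
  (− 3 ring H displaced by substituents)
  + COOH → C:1 H:1 O:2
  + Br → Br:1
  + COCH3 → C:2 H:3 O:1
Element totals:
  C: 9
  H: 7
  Br: 1
  O: 3
Molecular formula: C9H7BrO3.
  M = 9(12.011) + 7(1.008) + 79.904 + 3(15.999)
    = 108.099 + 7.056 + 79.904 + 47.997 = 243.056

243.06 g/mol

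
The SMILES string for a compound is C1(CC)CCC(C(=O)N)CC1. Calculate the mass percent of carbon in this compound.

69.63%

Atom tally by fragment:
  cyclohexane ring core → C:6 H:12
  (− 2 ring H displaced by substituents)
  + C2H5 → C:2 H:5
  + CONH2 → C:1 H:2 O:1 N:1
Element totals:
  C: 9
  H: 17
  N: 1
  O: 1
Molecular formula: C9H17NO.
Molar mass = 155.241 g/mol.
Mass from C: 9 × 12.011 = 108.099 g/mol.
%C = 108.099 / 155.241 × 100 = 69.63%.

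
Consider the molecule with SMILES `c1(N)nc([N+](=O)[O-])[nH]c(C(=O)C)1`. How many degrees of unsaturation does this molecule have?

Atom tally by fragment:
  imidazole ring core → C:3 H:4 N:2
  (− 3 ring H displaced by substituents)
  + NH2 → N:1 H:2
  + NO2 → N:1 O:2
  + COCH3 → C:2 H:3 O:1
Element totals:
  C: 5
  H: 6
  N: 4
  O: 3
Molecular formula: C5H6N4O3.
DoU = (2C + 2 + N − H − X) / 2 = (2·5 + 2 + 4 − 6 − 0) / 2 = 5.

5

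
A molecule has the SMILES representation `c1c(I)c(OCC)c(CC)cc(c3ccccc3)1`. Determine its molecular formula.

C16H17IO

Atom tally by fragment:
  benzene ring core → C:6 H:6
  (− 4 ring H displaced by substituents)
  + I → I:1
  + OC2H5 → C:2 H:5 O:1
  + C2H5 → C:2 H:5
  + C6H5 → C:6 H:5
Element totals:
  C: 16
  H: 17
  I: 1
  O: 1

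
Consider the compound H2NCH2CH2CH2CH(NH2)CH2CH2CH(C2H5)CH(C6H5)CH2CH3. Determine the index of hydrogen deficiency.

4

Element totals:
  C: 18
  H: 32
  N: 2
Molecular formula: C18H32N2.
DoU = (2C + 2 + N − H − X) / 2 = (2·18 + 2 + 2 − 32 − 0) / 2 = 4.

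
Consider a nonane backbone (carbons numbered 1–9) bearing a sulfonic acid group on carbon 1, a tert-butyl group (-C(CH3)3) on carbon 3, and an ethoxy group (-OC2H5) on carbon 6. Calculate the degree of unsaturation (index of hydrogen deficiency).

0

Atom tally by fragment:
  HO3SCH2 → C:1 H:3 S:1 O:3
  CH2 → C:1 H:2
  CH(C(CH3)3) → C:5 H:10
  CH2 → C:1 H:2
  CH2 → C:1 H:2
  CH(OC2H5) → C:3 H:6 O:1
  CH2 → C:1 H:2
  CH2 → C:1 H:2
  CH3 → C:1 H:3
Element totals:
  C: 15
  H: 32
  O: 4
  S: 1
Molecular formula: C15H32O4S.
DoU = (2C + 2 + N − H − X) / 2 = (2·15 + 2 + 0 − 32 − 0) / 2 = 0.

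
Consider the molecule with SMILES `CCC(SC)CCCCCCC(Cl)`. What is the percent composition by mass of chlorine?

15.91%

Atom tally by fragment:
  CH3 → C:1 H:3
  CH2 → C:1 H:2
  CH(SCH3) → C:2 H:4 S:1
  CH2 → C:1 H:2
  CH2 → C:1 H:2
  CH2 → C:1 H:2
  CH2 → C:1 H:2
  CH2 → C:1 H:2
  CH2 → C:1 H:2
  CH2Cl → C:1 H:2 Cl:1
Element totals:
  C: 11
  H: 23
  Cl: 1
  S: 1
Molecular formula: C11H23ClS.
Molar mass = 222.815 g/mol.
Mass from Cl: 1 × 35.45 = 35.450 g/mol.
%Cl = 35.450 / 222.815 × 100 = 15.91%.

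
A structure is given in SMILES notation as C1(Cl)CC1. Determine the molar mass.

76.52 g/mol

Atom tally by fragment:
  cyclopropane ring core → C:3 H:6
  (− 1 ring H displaced by substituents)
  + Cl → Cl:1
Element totals:
  C: 3
  H: 5
  Cl: 1
Molecular formula: C3H5Cl.
  M = 3(12.011) + 5(1.008) + 35.45
    = 36.033 + 5.040 + 35.450 = 76.523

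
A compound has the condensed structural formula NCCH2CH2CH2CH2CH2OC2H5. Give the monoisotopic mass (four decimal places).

141.1154

Element totals:
  C: 8
  H: 15
  N: 1
  O: 1
Molecular formula: C8H15NO.
  M = 8(12.0) + 15(1.007825) + 14.003074 + 15.994915
    = 96.000000 + 15.117375 + 14.003074 + 15.994915 = 141.115364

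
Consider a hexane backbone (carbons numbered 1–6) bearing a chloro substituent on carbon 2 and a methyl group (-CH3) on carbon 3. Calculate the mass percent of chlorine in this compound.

26.33%

Atom tally by fragment:
  CH3 → C:1 H:3
  CH(Cl) → C:1 H:1 Cl:1
  CH(CH3) → C:2 H:4
  CH2 → C:1 H:2
  CH2 → C:1 H:2
  CH3 → C:1 H:3
Element totals:
  C: 7
  H: 15
  Cl: 1
Molecular formula: C7H15Cl.
Molar mass = 134.647 g/mol.
Mass from Cl: 1 × 35.45 = 35.450 g/mol.
%Cl = 35.450 / 134.647 × 100 = 26.33%.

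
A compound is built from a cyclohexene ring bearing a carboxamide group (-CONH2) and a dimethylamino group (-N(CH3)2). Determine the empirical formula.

Atom tally by fragment:
  cyclohexene ring core → C:6 H:10
  (− 2 ring H displaced by substituents)
  + CONH2 → C:1 H:2 O:1 N:1
  + N(CH3)2 → N:1 C:2 H:6
Element totals:
  C: 9
  H: 16
  N: 2
  O: 1
Molecular formula: C9H16N2O.
gcd of subscripts (9, 16, 2, 1) = 1, so the empirical formula equals the molecular formula.

C9H16N2O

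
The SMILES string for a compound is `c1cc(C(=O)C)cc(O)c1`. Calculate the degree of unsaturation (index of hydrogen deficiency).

Atom tally by fragment:
  benzene ring core → C:6 H:6
  (− 2 ring H displaced by substituents)
  + COCH3 → C:2 H:3 O:1
  + OH → O:1 H:1
Element totals:
  C: 8
  H: 8
  O: 2
Molecular formula: C8H8O2.
DoU = (2C + 2 + N − H − X) / 2 = (2·8 + 2 + 0 − 8 − 0) / 2 = 5.

5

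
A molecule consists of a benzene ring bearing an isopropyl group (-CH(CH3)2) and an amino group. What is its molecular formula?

C9H13N

Atom tally by fragment:
  benzene ring core → C:6 H:6
  (− 2 ring H displaced by substituents)
  + CH(CH3)2 → C:3 H:7
  + NH2 → N:1 H:2
Element totals:
  C: 9
  H: 13
  N: 1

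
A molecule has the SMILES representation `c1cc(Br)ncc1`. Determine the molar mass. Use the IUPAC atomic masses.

158.00 g/mol

Atom tally by fragment:
  pyridine ring core → C:5 H:5 N:1
  (− 1 ring H displaced by substituents)
  + Br → Br:1
Element totals:
  C: 5
  H: 4
  Br: 1
  N: 1
Molecular formula: C5H4BrN.
  M = 5(12.011) + 4(1.008) + 79.904 + 14.007
    = 60.055 + 4.032 + 79.904 + 14.007 = 157.998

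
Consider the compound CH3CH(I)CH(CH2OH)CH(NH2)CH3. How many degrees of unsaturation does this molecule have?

Atom tally by fragment:
  CH3 → C:1 H:3
  CH(I) → C:1 H:1 I:1
  CH(CH2OH) → C:2 H:4 O:1
  CH(NH2) → C:1 H:3 N:1
  CH3 → C:1 H:3
Element totals:
  C: 6
  H: 14
  I: 1
  N: 1
  O: 1
Molecular formula: C6H14INO.
DoU = (2C + 2 + N − H − X) / 2 = (2·6 + 2 + 1 − 14 − 1) / 2 = 0.

0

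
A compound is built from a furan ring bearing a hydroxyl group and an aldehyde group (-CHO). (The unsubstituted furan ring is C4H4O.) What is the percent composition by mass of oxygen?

42.82%

Atom tally by fragment:
  furan ring core → C:4 H:4 O:1
  (− 2 ring H displaced by substituents)
  + OH → O:1 H:1
  + CHO → C:1 H:1 O:1
Element totals:
  C: 5
  H: 4
  O: 3
Molecular formula: C5H4O3.
Molar mass = 112.084 g/mol.
Mass from O: 3 × 15.999 = 47.997 g/mol.
%O = 47.997 / 112.084 × 100 = 42.82%.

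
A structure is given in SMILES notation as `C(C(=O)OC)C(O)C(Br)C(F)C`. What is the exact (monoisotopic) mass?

Atom tally by fragment:
  CH3OOCCH2 → C:3 H:5 O:2
  CH(OH) → C:1 H:2 O:1
  CH(Br) → C:1 H:1 Br:1
  CH(F) → C:1 H:1 F:1
  CH3 → C:1 H:3
Element totals:
  C: 7
  H: 12
  Br: 1
  F: 1
  O: 3
Molecular formula: C7H12BrFO3.
  M = 7(12.0) + 12(1.007825) + 78.918338 + 18.998403 + 3(15.994915)
    = 84.000000 + 12.093900 + 78.918338 + 18.998403 + 47.984745 = 241.995386

241.9954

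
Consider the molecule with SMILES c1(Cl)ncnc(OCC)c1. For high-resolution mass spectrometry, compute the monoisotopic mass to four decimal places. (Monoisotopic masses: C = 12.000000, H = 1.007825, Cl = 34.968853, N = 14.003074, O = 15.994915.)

158.0247

Atom tally by fragment:
  pyrimidine ring core → C:4 H:4 N:2
  (− 2 ring H displaced by substituents)
  + Cl → Cl:1
  + OC2H5 → C:2 H:5 O:1
Element totals:
  C: 6
  H: 7
  Cl: 1
  N: 2
  O: 1
Molecular formula: C6H7ClN2O.
  M = 6(12.0) + 7(1.007825) + 34.968853 + 2(14.003074) + 15.994915
    = 72.000000 + 7.054775 + 34.968853 + 28.006148 + 15.994915 = 158.024691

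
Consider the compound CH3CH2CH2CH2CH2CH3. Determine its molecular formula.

C6H14

Atom tally by fragment:
  CH3 → C:1 H:3
  CH2 → C:1 H:2
  CH2 → C:1 H:2
  CH2 → C:1 H:2
  CH2 → C:1 H:2
  CH3 → C:1 H:3
Element totals:
  C: 6
  H: 14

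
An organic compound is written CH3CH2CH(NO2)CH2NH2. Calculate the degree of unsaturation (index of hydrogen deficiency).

1

Atom tally by fragment:
  CH3 → C:1 H:3
  CH2 → C:1 H:2
  CH(NO2) → C:1 H:1 N:1 O:2
  CH2NH2 → C:1 H:4 N:1
Element totals:
  C: 4
  H: 10
  N: 2
  O: 2
Molecular formula: C4H10N2O2.
DoU = (2C + 2 + N − H − X) / 2 = (2·4 + 2 + 2 − 10 − 0) / 2 = 1.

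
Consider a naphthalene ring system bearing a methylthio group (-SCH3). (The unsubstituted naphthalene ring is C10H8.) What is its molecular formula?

Atom tally by fragment:
  naphthalene ring system core → C:10 H:8
  (− 1 ring H displaced by substituents)
  + SCH3 → C:1 H:3 S:1
Element totals:
  C: 11
  H: 10
  S: 1

C11H10S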